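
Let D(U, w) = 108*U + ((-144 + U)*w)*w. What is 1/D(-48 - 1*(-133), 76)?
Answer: -1/331604 ≈ -3.0156e-6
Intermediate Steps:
D(U, w) = 108*U + w²*(-144 + U) (D(U, w) = 108*U + (w*(-144 + U))*w = 108*U + w²*(-144 + U))
1/D(-48 - 1*(-133), 76) = 1/(-144*76² + 108*(-48 - 1*(-133)) + (-48 - 1*(-133))*76²) = 1/(-144*5776 + 108*(-48 + 133) + (-48 + 133)*5776) = 1/(-831744 + 108*85 + 85*5776) = 1/(-831744 + 9180 + 490960) = 1/(-331604) = -1/331604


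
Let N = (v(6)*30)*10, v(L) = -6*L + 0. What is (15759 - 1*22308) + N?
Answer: -17349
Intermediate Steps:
v(L) = -6*L
N = -10800 (N = (-6*6*30)*10 = -36*30*10 = -1080*10 = -10800)
(15759 - 1*22308) + N = (15759 - 1*22308) - 10800 = (15759 - 22308) - 10800 = -6549 - 10800 = -17349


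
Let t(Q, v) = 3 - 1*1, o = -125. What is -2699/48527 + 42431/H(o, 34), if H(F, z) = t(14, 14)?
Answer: 2059043739/97054 ≈ 21215.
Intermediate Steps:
t(Q, v) = 2 (t(Q, v) = 3 - 1 = 2)
H(F, z) = 2
-2699/48527 + 42431/H(o, 34) = -2699/48527 + 42431/2 = 2059043739/97054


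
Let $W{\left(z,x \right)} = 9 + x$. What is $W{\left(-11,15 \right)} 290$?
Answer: $6960$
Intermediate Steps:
$W{\left(-11,15 \right)} 290 = \left(9 + 15\right) 290 = 24 \cdot 290 = 6960$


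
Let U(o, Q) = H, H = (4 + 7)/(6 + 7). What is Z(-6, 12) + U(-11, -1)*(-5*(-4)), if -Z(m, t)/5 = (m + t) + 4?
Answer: -430/13 ≈ -33.077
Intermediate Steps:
H = 11/13 ≈ 0.84615
Z(m, t) = -20 - 5*m - 5*t (Z(m, t) = -5*((m + t) + 4) = -5*(4 + m + t) = -20 - 5*m - 5*t)
U(o, Q) = 11/13
Z(-6, 12) + U(-11, -1)*(-5*(-4)) = (-20 - 5*(-6) - 5*12) + 11*(-5*(-4))/13 = (-20 + 30 - 60) + (11/13)*20 = -50 + 220/13 = -430/13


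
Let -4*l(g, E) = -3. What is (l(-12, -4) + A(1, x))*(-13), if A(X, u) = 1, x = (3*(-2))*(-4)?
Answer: -91/4 ≈ -22.750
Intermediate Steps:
l(g, E) = 3/4 (l(g, E) = -1/4*(-3) = 3/4)
x = 24 (x = -6*(-4) = 24)
(l(-12, -4) + A(1, x))*(-13) = (3/4 + 1)*(-13) = (7/4)*(-13) = -91/4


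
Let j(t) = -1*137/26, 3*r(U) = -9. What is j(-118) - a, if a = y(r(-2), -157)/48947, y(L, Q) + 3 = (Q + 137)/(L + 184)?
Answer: -1213724121/230344582 ≈ -5.2692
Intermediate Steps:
r(U) = -3 (r(U) = (⅓)*(-9) = -3)
y(L, Q) = -3 + (137 + Q)/(184 + L) (y(L, Q) = -3 + (Q + 137)/(L + 184) = -3 + (137 + Q)/(184 + L))
a = -563/8859407 (a = ((-415 - 157 - 3*(-3))/(184 - 3))/48947 = ((-415 - 157 + 9)/181)*(1/48947) = ((1/181)*(-563))*(1/48947) = -563/181*1/48947 = -563/8859407 ≈ -6.3548e-5)
j(t) = -137/26 (j(t) = -137*1/26 = -137/26)
j(-118) - a = -137/26 - 1*(-563/8859407) = -137/26 + 563/8859407 = -1213724121/230344582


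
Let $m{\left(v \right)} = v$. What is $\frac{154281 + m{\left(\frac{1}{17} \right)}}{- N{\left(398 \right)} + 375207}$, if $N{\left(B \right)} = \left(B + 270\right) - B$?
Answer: $\frac{2622778}{6373929} \approx 0.41149$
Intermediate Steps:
$N{\left(B \right)} = 270$ ($N{\left(B \right)} = \left(270 + B\right) - B = 270$)
$\frac{154281 + m{\left(\frac{1}{17} \right)}}{- N{\left(398 \right)} + 375207} = \frac{154281 + \frac{1}{17}}{\left(-1\right) 270 + 375207} = \frac{154281 + \frac{1}{17}}{-270 + 375207} = \frac{2622778}{17 \cdot 374937} = \frac{2622778}{17} \cdot \frac{1}{374937} = \frac{2622778}{6373929}$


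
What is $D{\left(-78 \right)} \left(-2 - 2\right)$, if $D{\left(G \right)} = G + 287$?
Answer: $-836$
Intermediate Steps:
$D{\left(G \right)} = 287 + G$
$D{\left(-78 \right)} \left(-2 - 2\right) = \left(287 - 78\right) \left(-2 - 2\right) = 209 \left(-4\right) = -836$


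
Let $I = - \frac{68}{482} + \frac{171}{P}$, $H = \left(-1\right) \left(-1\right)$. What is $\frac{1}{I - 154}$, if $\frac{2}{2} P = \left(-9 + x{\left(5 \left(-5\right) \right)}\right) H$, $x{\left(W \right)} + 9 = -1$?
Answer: $- \frac{241}{39317} \approx -0.0061297$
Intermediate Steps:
$x{\left(W \right)} = -10$ ($x{\left(W \right)} = -9 - 1 = -10$)
$H = 1$
$P = -19$ ($P = \left(-9 - 10\right) 1 = \left(-19\right) 1 = -19$)
$I = - \frac{2203}{241}$ ($I = - \frac{68}{482} + \frac{171}{-19} = \left(-68\right) \frac{1}{482} + 171 \left(- \frac{1}{19}\right) = - \frac{34}{241} - 9 = - \frac{2203}{241} \approx -9.1411$)
$\frac{1}{I - 154} = \frac{1}{- \frac{2203}{241} - 154} = \frac{1}{- \frac{39317}{241}} = - \frac{241}{39317}$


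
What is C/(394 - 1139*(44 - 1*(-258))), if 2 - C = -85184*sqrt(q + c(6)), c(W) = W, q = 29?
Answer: -1/171792 - 2662*sqrt(35)/10737 ≈ -1.4668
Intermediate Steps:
C = 2 + 85184*sqrt(35) (C = 2 - (-85184)*sqrt(29 + 6) = 2 - (-85184)*sqrt(35) = 2 + 85184*sqrt(35) ≈ 5.0396e+5)
C/(394 - 1139*(44 - 1*(-258))) = (2 + 85184*sqrt(35))/(394 - 1139*(44 - 1*(-258))) = (2 + 85184*sqrt(35))/(394 - 1139*(44 + 258)) = (2 + 85184*sqrt(35))/(394 - 1139*302) = (2 + 85184*sqrt(35))/(394 - 343978) = (2 + 85184*sqrt(35))/(-343584) = (2 + 85184*sqrt(35))*(-1/343584) = -1/171792 - 2662*sqrt(35)/10737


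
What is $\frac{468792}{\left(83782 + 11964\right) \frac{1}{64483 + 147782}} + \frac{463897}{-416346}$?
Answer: $\frac{2959269220865737}{2847390294} \approx 1.0393 \cdot 10^{6}$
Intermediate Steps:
$\frac{468792}{\left(83782 + 11964\right) \frac{1}{64483 + 147782}} + \frac{463897}{-416346} = \frac{468792}{95746 \cdot \frac{1}{212265}} + 463897 \left(- \frac{1}{416346}\right) = \frac{468792}{95746 \cdot \frac{1}{212265}} - \frac{66271}{59478} = \frac{468792}{\frac{95746}{212265}} - \frac{66271}{59478} = 468792 \cdot \frac{212265}{95746} - \frac{66271}{59478} = \frac{49754066940}{47873} - \frac{66271}{59478} = \frac{2959269220865737}{2847390294}$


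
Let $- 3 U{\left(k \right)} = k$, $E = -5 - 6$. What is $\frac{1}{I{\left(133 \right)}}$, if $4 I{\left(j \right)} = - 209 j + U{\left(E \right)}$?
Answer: $- \frac{3}{20845} \approx -0.00014392$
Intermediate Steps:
$E = -11$ ($E = -5 - 6 = -11$)
$U{\left(k \right)} = - \frac{k}{3}$
$I{\left(j \right)} = \frac{11}{12} - \frac{209 j}{4}$ ($I{\left(j \right)} = \frac{- 209 j - - \frac{11}{3}}{4} = \frac{- 209 j + \frac{11}{3}}{4} = \frac{\frac{11}{3} - 209 j}{4} = \frac{11}{12} - \frac{209 j}{4}$)
$\frac{1}{I{\left(133 \right)}} = \frac{1}{\frac{11}{12} - \frac{27797}{4}} = \frac{1}{- \frac{20845}{3}} = - \frac{3}{20845}$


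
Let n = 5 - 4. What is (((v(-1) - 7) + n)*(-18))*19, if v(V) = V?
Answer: 2394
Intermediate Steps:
n = 1
(((v(-1) - 7) + n)*(-18))*19 = (((-1 - 7) + 1)*(-18))*19 = ((-8 + 1)*(-18))*19 = -7*(-18)*19 = 126*19 = 2394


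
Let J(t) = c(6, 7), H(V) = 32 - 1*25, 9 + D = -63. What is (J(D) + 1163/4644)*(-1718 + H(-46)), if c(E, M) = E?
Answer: -49665197/4644 ≈ -10694.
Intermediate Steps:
D = -72 (D = -9 - 63 = -72)
H(V) = 7 (H(V) = 32 - 25 = 7)
J(t) = 6
(J(D) + 1163/4644)*(-1718 + H(-46)) = (6 + 1163/4644)*(-1718 + 7) = (6 + 1163*(1/4644))*(-1711) = (6 + 1163/4644)*(-1711) = (29027/4644)*(-1711) = -49665197/4644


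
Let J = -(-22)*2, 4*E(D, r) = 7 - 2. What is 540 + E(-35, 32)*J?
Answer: 595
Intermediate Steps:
E(D, r) = 5/4 (E(D, r) = (7 - 2)/4 = (¼)*5 = 5/4)
J = 44 (J = -2*(-22) = 44)
540 + E(-35, 32)*J = 540 + (5/4)*44 = 540 + 55 = 595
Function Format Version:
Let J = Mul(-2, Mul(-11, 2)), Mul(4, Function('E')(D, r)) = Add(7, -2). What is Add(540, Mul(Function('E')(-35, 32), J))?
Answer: 595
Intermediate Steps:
Function('E')(D, r) = Rational(5, 4) (Function('E')(D, r) = Mul(Rational(1, 4), Add(7, -2)) = Mul(Rational(1, 4), 5) = Rational(5, 4))
J = 44 (J = Mul(-2, -22) = 44)
Add(540, Mul(Function('E')(-35, 32), J)) = Add(540, Mul(Rational(5, 4), 44)) = Add(540, 55) = 595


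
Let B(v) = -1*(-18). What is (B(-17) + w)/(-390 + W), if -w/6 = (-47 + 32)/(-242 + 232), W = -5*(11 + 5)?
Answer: -9/470 ≈ -0.019149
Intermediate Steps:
W = -80 (W = -5*16 = -80)
w = -9 (w = -6*(-47 + 32)/(-242 + 232) = -(-90)/(-10) = -(-90)*(-1)/10 = -6*3/2 = -9)
B(v) = 18
(B(-17) + w)/(-390 + W) = (18 - 9)/(-390 - 80) = 9/(-470) = 9*(-1/470) = -9/470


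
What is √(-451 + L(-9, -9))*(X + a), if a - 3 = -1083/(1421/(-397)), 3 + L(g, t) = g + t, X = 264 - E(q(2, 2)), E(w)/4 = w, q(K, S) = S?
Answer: 1595980*I*√118/1421 ≈ 12200.0*I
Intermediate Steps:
E(w) = 4*w
X = 256 (X = 264 - 4*2 = 264 - 1*8 = 264 - 8 = 256)
L(g, t) = -3 + g + t (L(g, t) = -3 + (g + t) = -3 + g + t)
a = 434214/1421 (a = 3 - 1083/(1421/(-397)) = 3 - 1083/(1421*(-1/397)) = 3 - 1083/(-1421/397) = 3 - 1083*(-397/1421) = 3 + 429951/1421 = 434214/1421 ≈ 305.57)
√(-451 + L(-9, -9))*(X + a) = √(-451 + (-3 - 9 - 9))*(256 + 434214/1421) = √(-451 - 21)*(797990/1421) = √(-472)*(797990/1421) = (2*I*√118)*(797990/1421) = 1595980*I*√118/1421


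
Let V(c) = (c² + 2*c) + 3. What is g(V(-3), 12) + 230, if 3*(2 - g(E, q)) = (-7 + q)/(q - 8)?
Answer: 2779/12 ≈ 231.58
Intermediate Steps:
V(c) = 3 + c² + 2*c
g(E, q) = 2 - (-7 + q)/(3*(-8 + q)) (g(E, q) = 2 - (-7 + q)/(3*(q - 8)) = 2 - (-7 + q)/(3*(-8 + q)))
g(V(-3), 12) + 230 = (-41 + 5*12)/(3*(-8 + 12)) + 230 = (⅓)*(-41 + 60)/4 + 230 = (⅓)*(¼)*19 + 230 = 19/12 + 230 = 2779/12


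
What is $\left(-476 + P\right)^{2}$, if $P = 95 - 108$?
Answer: $239121$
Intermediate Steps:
$P = -13$
$\left(-476 + P\right)^{2} = \left(-476 - 13\right)^{2} = \left(-489\right)^{2} = 239121$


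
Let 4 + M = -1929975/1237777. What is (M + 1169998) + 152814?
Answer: 1637339387841/1237777 ≈ 1.3228e+6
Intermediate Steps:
M = -6881083/1237777 (M = -4 - 1929975/1237777 = -6881083/1237777 ≈ -5.5592)
(M + 1169998) + 152814 = (-6881083/1237777 + 1169998) + 152814 = 1448189733363/1237777 + 152814 = 1637339387841/1237777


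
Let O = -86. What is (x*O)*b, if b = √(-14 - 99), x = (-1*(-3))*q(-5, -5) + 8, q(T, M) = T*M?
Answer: -7138*I*√113 ≈ -75878.0*I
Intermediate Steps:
q(T, M) = M*T
x = 83 (x = (-1*(-3))*(-5*(-5)) + 8 = 3*25 + 8 = 75 + 8 = 83)
b = I*√113 (b = √(-113) = I*√113 ≈ 10.63*I)
(x*O)*b = (83*(-86))*(I*√113) = -7138*I*√113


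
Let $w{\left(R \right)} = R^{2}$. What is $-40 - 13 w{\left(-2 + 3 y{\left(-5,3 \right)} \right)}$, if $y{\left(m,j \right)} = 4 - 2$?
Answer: $-248$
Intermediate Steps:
$y{\left(m,j \right)} = 2$
$-40 - 13 w{\left(-2 + 3 y{\left(-5,3 \right)} \right)} = -40 - 13 \left(-2 + 3 \cdot 2\right)^{2} = -40 - 13 \left(-2 + 6\right)^{2} = -40 - 13 \cdot 4^{2} = -40 - 208 = -248$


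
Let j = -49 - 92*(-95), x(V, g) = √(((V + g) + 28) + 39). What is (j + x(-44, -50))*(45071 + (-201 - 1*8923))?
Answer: 312415377 + 107841*I*√3 ≈ 3.1242e+8 + 1.8679e+5*I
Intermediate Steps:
x(V, g) = √(67 + V + g) (x(V, g) = √((28 + V + g) + 39) = √(67 + V + g))
j = 8691 (j = -49 + 8740 = 8691)
(j + x(-44, -50))*(45071 + (-201 - 1*8923)) = (8691 + √(67 - 44 - 50))*(45071 + (-201 - 1*8923)) = (8691 + √(-27))*(45071 + (-201 - 8923)) = (8691 + 3*I*√3)*(45071 - 9124) = (8691 + 3*I*√3)*35947 = 312415377 + 107841*I*√3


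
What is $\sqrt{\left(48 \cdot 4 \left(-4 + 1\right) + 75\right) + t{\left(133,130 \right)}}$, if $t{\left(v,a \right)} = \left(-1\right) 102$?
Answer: $3 i \sqrt{67} \approx 24.556 i$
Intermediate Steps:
$t{\left(v,a \right)} = -102$
$\sqrt{\left(48 \cdot 4 \left(-4 + 1\right) + 75\right) + t{\left(133,130 \right)}} = \sqrt{\left(48 \cdot 4 \left(-4 + 1\right) + 75\right) - 102} = \sqrt{\left(48 \cdot 4 \left(-3\right) + 75\right) - 102} = \sqrt{\left(48 \left(-12\right) + 75\right) - 102} = \sqrt{\left(-576 + 75\right) - 102} = \sqrt{-501 - 102} = \sqrt{-603} = 3 i \sqrt{67}$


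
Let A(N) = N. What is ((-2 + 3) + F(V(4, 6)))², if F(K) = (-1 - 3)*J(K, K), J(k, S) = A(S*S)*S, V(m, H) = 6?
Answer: 744769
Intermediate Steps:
J(k, S) = S³ (J(k, S) = (S*S)*S = S²*S = S³)
F(K) = -4*K³ (F(K) = (-1 - 3)*K³ = -4*K³)
((-2 + 3) + F(V(4, 6)))² = ((-2 + 3) - 4*6³)² = (1 - 4*216)² = (1 - 864)² = (-863)² = 744769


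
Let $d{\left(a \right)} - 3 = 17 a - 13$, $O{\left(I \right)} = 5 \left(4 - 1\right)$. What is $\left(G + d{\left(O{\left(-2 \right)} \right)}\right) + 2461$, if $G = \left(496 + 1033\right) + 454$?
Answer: $4689$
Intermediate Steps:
$O{\left(I \right)} = 15$ ($O{\left(I \right)} = 5 \cdot 3 = 15$)
$d{\left(a \right)} = -10 + 17 a$ ($d{\left(a \right)} = 3 + \left(17 a - 13\right) = 3 + \left(-13 + 17 a\right) = -10 + 17 a$)
$G = 1983$ ($G = 1529 + 454 = 1983$)
$\left(G + d{\left(O{\left(-2 \right)} \right)}\right) + 2461 = \left(1983 + \left(-10 + 17 \cdot 15\right)\right) + 2461 = \left(1983 + \left(-10 + 255\right)\right) + 2461 = \left(1983 + 245\right) + 2461 = 2228 + 2461 = 4689$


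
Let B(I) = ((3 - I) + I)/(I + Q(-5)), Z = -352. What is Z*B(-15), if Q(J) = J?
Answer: 264/5 ≈ 52.800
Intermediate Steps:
B(I) = 3/(-5 + I) (B(I) = ((3 - I) + I)/(I - 5) = 3/(-5 + I))
Z*B(-15) = -1056/(-5 - 15) = -1056/(-20) = -1056*(-1)/20 = -352*(-3/20) = 264/5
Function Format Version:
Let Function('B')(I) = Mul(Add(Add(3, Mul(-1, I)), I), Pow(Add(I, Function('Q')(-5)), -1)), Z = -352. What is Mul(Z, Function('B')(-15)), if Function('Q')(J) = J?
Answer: Rational(264, 5) ≈ 52.800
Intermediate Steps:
Function('B')(I) = Mul(3, Pow(Add(-5, I), -1)) (Function('B')(I) = Mul(Add(Add(3, Mul(-1, I)), I), Pow(Add(I, -5), -1)) = Mul(3, Pow(Add(-5, I), -1)))
Mul(Z, Function('B')(-15)) = Mul(-352, Mul(3, Pow(Add(-5, -15), -1))) = Mul(-352, Mul(3, Pow(-20, -1))) = Mul(-352, Mul(3, Rational(-1, 20))) = Mul(-352, Rational(-3, 20)) = Rational(264, 5)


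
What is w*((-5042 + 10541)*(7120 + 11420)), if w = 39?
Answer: 3976106940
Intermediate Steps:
w*((-5042 + 10541)*(7120 + 11420)) = 39*((-5042 + 10541)*(7120 + 11420)) = 39*(5499*18540) = 39*101951460 = 3976106940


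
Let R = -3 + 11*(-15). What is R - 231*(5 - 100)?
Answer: 21777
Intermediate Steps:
R = -168 (R = -3 - 165 = -168)
R - 231*(5 - 100) = -168 - 231*(5 - 100) = -168 - 231*(-95) = -168 + 21945 = 21777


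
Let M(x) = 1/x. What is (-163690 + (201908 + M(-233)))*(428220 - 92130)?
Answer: 2992811879370/233 ≈ 1.2845e+10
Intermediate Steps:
(-163690 + (201908 + M(-233)))*(428220 - 92130) = (-163690 + (201908 + 1/(-233)))*(428220 - 92130) = (-163690 + (201908 - 1/233))*336090 = (-163690 + 47044563/233)*336090 = (8904793/233)*336090 = 2992811879370/233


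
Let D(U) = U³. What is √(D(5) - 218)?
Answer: I*√93 ≈ 9.6436*I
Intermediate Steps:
√(D(5) - 218) = √(5³ - 218) = √(125 - 218) = √(-93) = I*√93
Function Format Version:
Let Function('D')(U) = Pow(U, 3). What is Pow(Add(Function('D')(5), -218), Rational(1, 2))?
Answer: Mul(I, Pow(93, Rational(1, 2))) ≈ Mul(9.6436, I)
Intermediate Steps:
Pow(Add(Function('D')(5), -218), Rational(1, 2)) = Pow(Add(Pow(5, 3), -218), Rational(1, 2)) = Pow(Add(125, -218), Rational(1, 2)) = Pow(-93, Rational(1, 2)) = Mul(I, Pow(93, Rational(1, 2)))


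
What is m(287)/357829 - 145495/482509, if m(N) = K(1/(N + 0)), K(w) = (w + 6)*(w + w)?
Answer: -4288320426284981/14221478420884609 ≈ -0.30154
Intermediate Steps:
K(w) = 2*w*(6 + w) (K(w) = (6 + w)*(2*w) = 2*w*(6 + w))
m(N) = 2*(6 + 1/N)/N (m(N) = 2*(6 + 1/(N + 0))/(N + 0) = 2*(6 + 1/N)/N)
m(287)/357829 - 145495/482509 = (2*(1 + 6*287)/287²)/357829 - 145495/482509 = (2*(1/82369)*(1 + 1722))*(1/357829) - 145495*1/482509 = (2*(1/82369)*1723)*(1/357829) - 145495/482509 = (3446/82369)*(1/357829) - 145495/482509 = 3446/29474016901 - 145495/482509 = -4288320426284981/14221478420884609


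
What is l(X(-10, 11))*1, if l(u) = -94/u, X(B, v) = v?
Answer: -94/11 ≈ -8.5455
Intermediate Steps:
l(X(-10, 11))*1 = -94/11*1 = -94/11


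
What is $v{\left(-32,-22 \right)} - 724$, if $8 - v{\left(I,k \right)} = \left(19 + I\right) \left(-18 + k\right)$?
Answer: $-1236$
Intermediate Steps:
$v{\left(I,k \right)} = 8 - \left(-18 + k\right) \left(19 + I\right)$ ($v{\left(I,k \right)} = 8 - \left(19 + I\right) \left(-18 + k\right) = 8 - \left(-18 + k\right) \left(19 + I\right)$)
$v{\left(-32,-22 \right)} - 724 = \left(350 - -418 + 18 \left(-32\right) - \left(-32\right) \left(-22\right)\right) - 724 = \left(350 + 418 - 576 - 704\right) - 724 = -512 - 724 = -1236$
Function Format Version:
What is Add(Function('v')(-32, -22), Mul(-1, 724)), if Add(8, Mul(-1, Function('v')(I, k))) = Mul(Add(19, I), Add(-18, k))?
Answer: -1236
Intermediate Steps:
Function('v')(I, k) = Add(8, Mul(-1, Add(-18, k), Add(19, I))) (Function('v')(I, k) = Add(8, Mul(-1, Mul(Add(19, I), Add(-18, k)))) = Add(8, Mul(-1, Mul(Add(-18, k), Add(19, I)))) = Add(8, Mul(-1, Add(-18, k), Add(19, I))))
Add(Function('v')(-32, -22), Mul(-1, 724)) = Add(Add(350, Mul(-19, -22), Mul(18, -32), Mul(-1, -32, -22)), Mul(-1, 724)) = Add(Add(350, 418, -576, -704), -724) = Add(-512, -724) = -1236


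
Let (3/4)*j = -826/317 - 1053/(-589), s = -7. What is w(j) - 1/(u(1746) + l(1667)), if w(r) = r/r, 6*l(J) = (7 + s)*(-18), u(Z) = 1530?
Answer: 1529/1530 ≈ 0.99935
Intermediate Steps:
j = -610852/560139 (j = 4*(-826/317 - 1053/(-589))/3 = 4*(-826*1/317 - 1053*(-1/589))/3 = 4*(-826/317 + 1053/589)/3 = (4/3)*(-152713/186713) = -610852/560139 ≈ -1.0905)
l(J) = 0 (l(J) = ((7 - 7)*(-18))/6 = (0*(-18))/6 = (⅙)*0 = 0)
w(r) = 1
w(j) - 1/(u(1746) + l(1667)) = 1 - 1/(1530 + 0) = 1 - 1/1530 = 1529/1530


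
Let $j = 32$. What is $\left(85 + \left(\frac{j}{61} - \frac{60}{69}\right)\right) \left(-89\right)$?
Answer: $- \frac{10570619}{1403} \approx -7534.3$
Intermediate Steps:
$\left(85 + \left(\frac{j}{61} - \frac{60}{69}\right)\right) \left(-89\right) = \left(85 + \left(\frac{32}{61} - \frac{60}{69}\right)\right) \left(-89\right) = \left(85 + \left(32 \cdot \frac{1}{61} - \frac{20}{23}\right)\right) \left(-89\right) = \left(85 + \left(\frac{32}{61} - \frac{20}{23}\right)\right) \left(-89\right) = \left(85 - \frac{484}{1403}\right) \left(-89\right) = \frac{118771}{1403} \left(-89\right) = - \frac{10570619}{1403}$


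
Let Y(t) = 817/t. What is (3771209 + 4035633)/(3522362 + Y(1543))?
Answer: 708585718/319706199 ≈ 2.2164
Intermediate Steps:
(3771209 + 4035633)/(3522362 + Y(1543)) = (3771209 + 4035633)/(3522362 + 817/1543) = 7806842/(3522362 + 817*(1/1543)) = 7806842/(3522362 + 817/1543) = 7806842/(5435005383/1543) = 7806842*(1543/5435005383) = 708585718/319706199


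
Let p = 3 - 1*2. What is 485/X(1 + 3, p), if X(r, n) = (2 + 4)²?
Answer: 485/36 ≈ 13.472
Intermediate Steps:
p = 1 (p = 3 - 2 = 1)
X(r, n) = 36 (X(r, n) = 6² = 36)
485/X(1 + 3, p) = 485/36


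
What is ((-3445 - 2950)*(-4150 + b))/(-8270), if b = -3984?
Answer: -5201693/827 ≈ -6289.8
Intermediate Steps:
((-3445 - 2950)*(-4150 + b))/(-8270) = ((-3445 - 2950)*(-4150 - 3984))/(-8270) = -6395*(-8134)*(-1/8270) = 52016930*(-1/8270) = -5201693/827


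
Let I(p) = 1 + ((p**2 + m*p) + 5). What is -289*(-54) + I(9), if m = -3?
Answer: 15666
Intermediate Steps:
I(p) = 6 + p**2 - 3*p (I(p) = 1 + ((p**2 - 3*p) + 5) = 1 + (5 + p**2 - 3*p) = 6 + p**2 - 3*p)
-289*(-54) + I(9) = -289*(-54) + (6 + 9**2 - 3*9) = 15606 + (6 + 81 - 27) = 15606 + 60 = 15666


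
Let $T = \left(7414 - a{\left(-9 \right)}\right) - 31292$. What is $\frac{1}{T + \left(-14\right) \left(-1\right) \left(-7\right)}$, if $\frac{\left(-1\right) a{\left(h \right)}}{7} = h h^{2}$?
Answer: $- \frac{1}{29079} \approx -3.4389 \cdot 10^{-5}$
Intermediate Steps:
$a{\left(h \right)} = - 7 h^{3}$ ($a{\left(h \right)} = - 7 h h^{2} = - 7 h^{3}$)
$T = -28981$ ($T = \left(7414 - - 7 \left(-9\right)^{3}\right) - 31292 = \left(7414 - \left(-7\right) \left(-729\right)\right) - 31292 = \left(7414 - 5103\right) - 31292 = 2311 - 31292 = -28981$)
$\frac{1}{T + \left(-14\right) \left(-1\right) \left(-7\right)} = \frac{1}{-28981 + \left(-14\right) \left(-1\right) \left(-7\right)} = \frac{1}{-28981 + 14 \left(-7\right)} = \frac{1}{-28981 - 98} = \frac{1}{-29079} = - \frac{1}{29079}$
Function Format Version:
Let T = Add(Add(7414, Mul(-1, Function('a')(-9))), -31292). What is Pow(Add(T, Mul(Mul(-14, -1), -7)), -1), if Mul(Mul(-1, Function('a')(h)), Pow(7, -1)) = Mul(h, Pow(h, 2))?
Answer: Rational(-1, 29079) ≈ -3.4389e-5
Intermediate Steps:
Function('a')(h) = Mul(-7, Pow(h, 3)) (Function('a')(h) = Mul(-7, Mul(h, Pow(h, 2))) = Mul(-7, Pow(h, 3)))
T = -28981 (T = Add(Add(7414, Mul(-1, Mul(-7, Pow(-9, 3)))), -31292) = Add(Add(7414, Mul(-1, Mul(-7, -729))), -31292) = Add(Add(7414, Mul(-1, 5103)), -31292) = Add(Add(7414, -5103), -31292) = Add(2311, -31292) = -28981)
Pow(Add(T, Mul(Mul(-14, -1), -7)), -1) = Pow(Add(-28981, Mul(Mul(-14, -1), -7)), -1) = Pow(Add(-28981, Mul(14, -7)), -1) = Pow(Add(-28981, -98), -1) = Pow(-29079, -1) = Rational(-1, 29079)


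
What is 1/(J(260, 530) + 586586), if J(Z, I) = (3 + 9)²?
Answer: 1/586730 ≈ 1.7044e-6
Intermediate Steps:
J(Z, I) = 144 (J(Z, I) = 12² = 144)
1/(J(260, 530) + 586586) = 1/(144 + 586586) = 1/586730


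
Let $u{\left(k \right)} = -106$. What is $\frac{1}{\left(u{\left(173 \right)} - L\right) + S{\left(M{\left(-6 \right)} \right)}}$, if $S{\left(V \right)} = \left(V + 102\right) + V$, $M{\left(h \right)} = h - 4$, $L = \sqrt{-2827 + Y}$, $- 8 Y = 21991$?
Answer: $- \frac{64}{16405} + \frac{2 i \sqrt{89214}}{49215} \approx -0.0039013 + 0.012138 i$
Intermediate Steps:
$Y = - \frac{21991}{8}$ ($Y = \left(- \frac{1}{8}\right) 21991 = - \frac{21991}{8} \approx -2748.9$)
$L = \frac{i \sqrt{89214}}{4}$ ($L = \sqrt{-2827 - \frac{21991}{8}} = \sqrt{- \frac{44607}{8}} = \frac{i \sqrt{89214}}{4} \approx 74.672 i$)
$M{\left(h \right)} = -4 + h$
$S{\left(V \right)} = 102 + 2 V$ ($S{\left(V \right)} = \left(102 + V\right) + V = 102 + 2 V$)
$\frac{1}{\left(u{\left(173 \right)} - L\right) + S{\left(M{\left(-6 \right)} \right)}} = \frac{1}{\left(-106 - \frac{i \sqrt{89214}}{4}\right) + \left(102 + 2 \left(-4 - 6\right)\right)} = \frac{1}{\left(-106 - \frac{i \sqrt{89214}}{4}\right) + \left(102 + 2 \left(-10\right)\right)} = \frac{1}{\left(-106 - \frac{i \sqrt{89214}}{4}\right) + \left(102 - 20\right)} = \frac{1}{\left(-106 - \frac{i \sqrt{89214}}{4}\right) + 82} = \frac{1}{-24 - \frac{i \sqrt{89214}}{4}}$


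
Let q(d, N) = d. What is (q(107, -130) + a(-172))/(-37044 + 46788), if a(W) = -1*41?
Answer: 11/1624 ≈ 0.0067734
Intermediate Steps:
a(W) = -41
(q(107, -130) + a(-172))/(-37044 + 46788) = (107 - 41)/(-37044 + 46788) = 66/9744 = 66*(1/9744) = 11/1624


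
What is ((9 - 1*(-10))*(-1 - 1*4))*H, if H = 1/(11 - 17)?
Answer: 95/6 ≈ 15.833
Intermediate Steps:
H = -1/6 (H = 1/(-6) = -1/6 ≈ -0.16667)
((9 - 1*(-10))*(-1 - 1*4))*H = ((9 - 1*(-10))*(-1 - 1*4))*(-1/6) = ((9 + 10)*(-1 - 4))*(-1/6) = (19*(-5))*(-1/6) = -95*(-1/6) = 95/6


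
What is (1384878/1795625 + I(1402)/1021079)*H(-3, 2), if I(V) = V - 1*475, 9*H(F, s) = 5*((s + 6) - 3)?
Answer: 471911462579/220016997525 ≈ 2.1449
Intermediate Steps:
H(F, s) = 5/3 + 5*s/9 (H(F, s) = (5*((s + 6) - 3))/9 = (5*((6 + s) - 3))/9 = (5*(3 + s))/9 = (15 + 5*s)/9 = 5/3 + 5*s/9)
I(V) = -475 + V (I(V) = V - 475 = -475 + V)
(1384878/1795625 + I(1402)/1021079)*H(-3, 2) = (1384878/1795625 + (-475 + 1402)/1021079)*(5/3 + (5/9)*2) = (1384878*(1/1795625) + 927*(1/1021079))*(5/3 + 10/9) = (1384878/1795625 + 927/1021079)*(25/9) = (1415734387737/1833474979375)*(25/9) = 471911462579/220016997525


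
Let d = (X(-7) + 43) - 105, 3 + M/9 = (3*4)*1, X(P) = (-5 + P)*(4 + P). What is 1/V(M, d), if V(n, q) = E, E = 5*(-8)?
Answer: -1/40 ≈ -0.025000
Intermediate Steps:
M = 81 (M = -27 + 9*((3*4)*1) = -27 + 9*(12*1) = -27 + 9*12 = -27 + 108 = 81)
d = -26 (d = ((-20 + (-7)² - 1*(-7)) + 43) - 105 = ((-20 + 49 + 7) + 43) - 105 = (36 + 43) - 105 = 79 - 105 = -26)
E = -40
V(n, q) = -40
1/V(M, d) = 1/(-40) = -1/40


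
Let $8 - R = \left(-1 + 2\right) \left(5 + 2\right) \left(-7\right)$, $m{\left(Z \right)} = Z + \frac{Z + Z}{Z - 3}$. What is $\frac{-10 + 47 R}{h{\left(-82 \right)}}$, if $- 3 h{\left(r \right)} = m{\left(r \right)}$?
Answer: $\frac{680595}{6806} \approx 99.999$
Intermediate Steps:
$m{\left(Z \right)} = Z + \frac{2 Z}{-3 + Z}$
$h{\left(r \right)} = - \frac{r \left(-1 + r\right)}{3 \left(-3 + r\right)}$ ($h{\left(r \right)} = - \frac{r \frac{1}{-3 + r} \left(-1 + r\right)}{3} = - \frac{r \left(-1 + r\right)}{3 \left(-3 + r\right)}$)
$R = 57$ ($R = 8 - \left(-1 + 2\right) \left(5 + 2\right) \left(-7\right) = 8 - 1 \cdot 7 \left(-7\right) = 8 - 7 \left(-7\right) = 8 - -49 = 8 + 49 = 57$)
$\frac{-10 + 47 R}{h{\left(-82 \right)}} = \frac{-10 + 47 \cdot 57}{\frac{1}{3} \left(-82\right) \frac{1}{-3 - 82} \left(1 - -82\right)} = \frac{-10 + 2679}{\frac{1}{3} \left(-82\right) \frac{1}{-85} \left(1 + 82\right)} = \frac{2669}{\frac{1}{3} \left(-82\right) \left(- \frac{1}{85}\right) 83} = \frac{2669}{\frac{6806}{255}} = 2669 \cdot \frac{255}{6806} = \frac{680595}{6806}$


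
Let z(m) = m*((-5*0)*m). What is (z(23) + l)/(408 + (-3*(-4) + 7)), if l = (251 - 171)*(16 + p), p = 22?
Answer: 3040/427 ≈ 7.1194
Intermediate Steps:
z(m) = 0 (z(m) = m*(0*m) = m*0 = 0)
l = 3040 (l = (251 - 171)*(16 + 22) = 80*38 = 3040)
(z(23) + l)/(408 + (-3*(-4) + 7)) = (0 + 3040)/(408 + (-3*(-4) + 7)) = 3040/(408 + (12 + 7)) = 3040/(408 + 19) = 3040/427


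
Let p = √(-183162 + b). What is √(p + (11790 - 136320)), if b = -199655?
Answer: √(-124530 + I*√382817) ≈ 0.8766 + 352.89*I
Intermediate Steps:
p = I*√382817 (p = √(-183162 - 199655) = √(-382817) = I*√382817 ≈ 618.72*I)
√(p + (11790 - 136320)) = √(I*√382817 + (11790 - 136320)) = √(I*√382817 - 124530) = √(-124530 + I*√382817)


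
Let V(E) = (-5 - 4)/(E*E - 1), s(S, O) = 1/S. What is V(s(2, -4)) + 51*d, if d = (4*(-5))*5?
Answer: -5088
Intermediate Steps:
d = -100 (d = -20*5 = -100)
V(E) = -9/(-1 + E**2) (V(E) = -9/(E**2 - 1) = -9/(-1 + E**2))
V(s(2, -4)) + 51*d = -9/(-1 + (1/2)**2) + 51*(-100) = -9/(-1 + (1/2)**2) - 5100 = -9/(-1 + 1/4) - 5100 = -9/(-3/4) - 5100 = -9*(-4/3) - 5100 = 12 - 5100 = -5088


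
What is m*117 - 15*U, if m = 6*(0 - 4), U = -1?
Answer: -2793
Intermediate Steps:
m = -24 (m = 6*(-4) = -24)
m*117 - 15*U = -24*117 - 15*(-1) = -2808 + 15 = -2793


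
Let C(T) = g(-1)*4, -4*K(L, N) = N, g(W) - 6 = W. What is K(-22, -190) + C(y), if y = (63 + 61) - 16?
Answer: 135/2 ≈ 67.500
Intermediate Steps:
g(W) = 6 + W
y = 108 (y = 124 - 16 = 108)
K(L, N) = -N/4
C(T) = 20 (C(T) = (6 - 1)*4 = 5*4 = 20)
K(-22, -190) + C(y) = -¼*(-190) + 20 = 95/2 + 20 = 135/2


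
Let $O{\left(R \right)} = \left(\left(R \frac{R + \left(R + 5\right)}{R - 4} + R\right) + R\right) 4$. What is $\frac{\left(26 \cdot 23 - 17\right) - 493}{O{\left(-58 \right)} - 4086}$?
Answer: $- \frac{1364}{76963} \approx -0.017723$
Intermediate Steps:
$O{\left(R \right)} = 8 R + \frac{4 R \left(5 + 2 R\right)}{-4 + R}$ ($O{\left(R \right)} = \left(\left(R \frac{R + \left(5 + R\right)}{-4 + R} + R\right) + R\right) 4 = \left(\left(R \frac{5 + 2 R}{-4 + R} + R\right) + R\right) 4 = \left(\left(\frac{R \left(5 + 2 R\right)}{-4 + R} + R\right) + R\right) 4 = \left(\left(R + \frac{R \left(5 + 2 R\right)}{-4 + R}\right) + R\right) 4 = \left(2 R + \frac{R \left(5 + 2 R\right)}{-4 + R}\right) 4 = 8 R + \frac{4 R \left(5 + 2 R\right)}{-4 + R}$)
$\frac{\left(26 \cdot 23 - 17\right) - 493}{O{\left(-58 \right)} - 4086} = \frac{\left(26 \cdot 23 - 17\right) - 493}{4 \left(-58\right) \frac{1}{-4 - 58} \left(-3 + 4 \left(-58\right)\right) - 4086} = \frac{\left(598 - 17\right) - 493}{4 \left(-58\right) \frac{1}{-62} \left(-3 - 232\right) - 4086} = \frac{581 - 493}{4 \left(-58\right) \left(- \frac{1}{62}\right) \left(-235\right) - 4086} = \frac{88}{- \frac{27260}{31} - 4086} = \frac{88}{- \frac{153926}{31}} = 88 \left(- \frac{31}{153926}\right) = - \frac{1364}{76963}$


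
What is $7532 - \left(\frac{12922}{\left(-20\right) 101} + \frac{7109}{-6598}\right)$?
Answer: $\frac{12560726782}{1665995} \approx 7539.5$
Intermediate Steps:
$7532 - \left(\frac{12922}{\left(-20\right) 101} + \frac{7109}{-6598}\right) = 7532 - \left(\frac{12922}{-2020} + 7109 \left(- \frac{1}{6598}\right)\right) = 7532 - \left(12922 \left(- \frac{1}{2020}\right) - \frac{7109}{6598}\right) = 7532 - \left(- \frac{6461}{1010} - \frac{7109}{6598}\right) = 7532 - - \frac{12452442}{1665995} = 7532 + \frac{12452442}{1665995} = \frac{12560726782}{1665995}$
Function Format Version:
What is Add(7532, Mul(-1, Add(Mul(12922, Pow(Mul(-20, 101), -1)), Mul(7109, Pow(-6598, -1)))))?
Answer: Rational(12560726782, 1665995) ≈ 7539.5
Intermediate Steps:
Add(7532, Mul(-1, Add(Mul(12922, Pow(Mul(-20, 101), -1)), Mul(7109, Pow(-6598, -1))))) = Add(7532, Mul(-1, Add(Mul(12922, Pow(-2020, -1)), Mul(7109, Rational(-1, 6598))))) = Add(7532, Mul(-1, Add(Mul(12922, Rational(-1, 2020)), Rational(-7109, 6598)))) = Add(7532, Mul(-1, Add(Rational(-6461, 1010), Rational(-7109, 6598)))) = Add(7532, Mul(-1, Rational(-12452442, 1665995))) = Add(7532, Rational(12452442, 1665995)) = Rational(12560726782, 1665995)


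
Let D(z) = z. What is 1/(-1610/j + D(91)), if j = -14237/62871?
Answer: 619/4457299 ≈ 0.00013887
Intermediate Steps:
j = -14237/62871 (j = -14237*1/62871 = -14237/62871 ≈ -0.22645)
1/(-1610/j + D(91)) = 1/(-1610/(-14237/62871) + 91) = 1/(-1610*(-62871/14237) + 91) = 1/(4400970/619 + 91) = 1/(4457299/619) = 619/4457299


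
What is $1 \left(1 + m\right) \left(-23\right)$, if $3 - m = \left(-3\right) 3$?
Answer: $-299$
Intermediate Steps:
$m = 12$ ($m = 3 - \left(-3\right) 3 = 3 - -9 = 3 + 9 = 12$)
$1 \left(1 + m\right) \left(-23\right) = 1 \left(1 + 12\right) \left(-23\right) = 1 \cdot 13 \left(-23\right) = 13 \left(-23\right) = -299$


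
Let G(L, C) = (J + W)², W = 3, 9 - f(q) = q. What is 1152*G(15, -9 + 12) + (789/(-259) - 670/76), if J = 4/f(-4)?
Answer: 20944202173/1663298 ≈ 12592.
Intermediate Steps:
f(q) = 9 - q
J = 4/13 (J = 4/(9 - 1*(-4)) = 4/(9 + 4) = 4/13 ≈ 0.30769)
G(L, C) = 1849/169 (G(L, C) = (4/13 + 3)² = (43/13)² = 1849/169)
1152*G(15, -9 + 12) + (789/(-259) - 670/76) = 1152*(1849/169) + (789/(-259) - 670/76) = 2130048/169 + (789*(-1/259) - 670*1/76) = 2130048/169 + (-789/259 - 335/38) = 2130048/169 - 116747/9842 = 20944202173/1663298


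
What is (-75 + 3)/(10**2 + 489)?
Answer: -72/589 ≈ -0.12224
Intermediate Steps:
(-75 + 3)/(10**2 + 489) = -72/(100 + 489) = -72/589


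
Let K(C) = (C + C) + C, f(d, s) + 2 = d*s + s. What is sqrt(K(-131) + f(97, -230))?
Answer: I*sqrt(22935) ≈ 151.44*I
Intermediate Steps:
f(d, s) = -2 + s + d*s (f(d, s) = -2 + (d*s + s) = -2 + (s + d*s) = -2 + s + d*s)
K(C) = 3*C (K(C) = 2*C + C = 3*C)
sqrt(K(-131) + f(97, -230)) = sqrt(3*(-131) + (-2 - 230 + 97*(-230))) = sqrt(-393 + (-2 - 230 - 22310)) = sqrt(-393 - 22542) = sqrt(-22935) = I*sqrt(22935)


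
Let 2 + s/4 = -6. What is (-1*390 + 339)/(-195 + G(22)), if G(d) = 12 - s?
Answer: 51/151 ≈ 0.33775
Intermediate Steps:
s = -32 (s = -8 + 4*(-6) = -8 - 24 = -32)
G(d) = 44 (G(d) = 12 - 1*(-32) = 12 + 32 = 44)
(-1*390 + 339)/(-195 + G(22)) = (-1*390 + 339)/(-195 + 44) = (-390 + 339)/(-151) = -51*(-1/151) = 51/151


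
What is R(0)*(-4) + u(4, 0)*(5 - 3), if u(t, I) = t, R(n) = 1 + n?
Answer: 4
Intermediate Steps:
R(0)*(-4) + u(4, 0)*(5 - 3) = (1 + 0)*(-4) + 4*(5 - 3) = 1*(-4) + 4*2 = -4 + 8 = 4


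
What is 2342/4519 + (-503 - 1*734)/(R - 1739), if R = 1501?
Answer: 6147399/1075522 ≈ 5.7157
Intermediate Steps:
2342/4519 + (-503 - 1*734)/(R - 1739) = 2342/4519 + (-503 - 1*734)/(1501 - 1739) = 2342*(1/4519) + (-503 - 734)/(-238) = 2342/4519 - 1237*(-1/238) = 2342/4519 + 1237/238 = 6147399/1075522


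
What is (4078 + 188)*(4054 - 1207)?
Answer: 12145302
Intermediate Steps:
(4078 + 188)*(4054 - 1207) = 4266*2847 = 12145302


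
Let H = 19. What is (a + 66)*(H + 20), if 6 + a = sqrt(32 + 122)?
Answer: 2340 + 39*sqrt(154) ≈ 2824.0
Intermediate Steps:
a = -6 + sqrt(154) (a = -6 + sqrt(32 + 122) = -6 + sqrt(154) ≈ 6.4097)
(a + 66)*(H + 20) = ((-6 + sqrt(154)) + 66)*(19 + 20) = (60 + sqrt(154))*39 = 2340 + 39*sqrt(154)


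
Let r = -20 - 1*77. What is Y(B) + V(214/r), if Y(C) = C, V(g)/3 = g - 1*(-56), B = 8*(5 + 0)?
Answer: 19534/97 ≈ 201.38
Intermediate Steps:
r = -97 (r = -20 - 77 = -97)
B = 40 (B = 8*5 = 40)
V(g) = 168 + 3*g (V(g) = 3*(g - 1*(-56)) = 3*(g + 56) = 3*(56 + g) = 168 + 3*g)
Y(B) + V(214/r) = 40 + (168 + 3*(214/(-97))) = 40 + (168 + 3*(214*(-1/97))) = 40 + (168 + 3*(-214/97)) = 40 + (168 - 642/97) = 40 + 15654/97 = 19534/97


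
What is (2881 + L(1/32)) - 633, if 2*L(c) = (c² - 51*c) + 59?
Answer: 4662689/2048 ≈ 2276.7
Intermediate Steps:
L(c) = 59/2 + c²/2 - 51*c/2 (L(c) = ((c² - 51*c) + 59)/2 = (59 + c² - 51*c)/2 = 59/2 + c²/2 - 51*c/2)
(2881 + L(1/32)) - 633 = (2881 + (59/2 + (1/32)²/2 - 51/2/32)) - 633 = (2881 + (59/2 + (1/32)²/2 - 51/2*1/32)) - 633 = (2881 + (59/2 + (½)*(1/1024) - 51/64)) - 633 = (2881 + (59/2 + 1/2048 - 51/64)) - 633 = (2881 + 58785/2048) - 633 = 5959073/2048 - 633 = 4662689/2048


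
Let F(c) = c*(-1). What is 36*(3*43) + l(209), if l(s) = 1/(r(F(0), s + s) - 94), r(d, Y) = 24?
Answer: 325079/70 ≈ 4644.0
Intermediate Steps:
F(c) = -c
l(s) = -1/70 (l(s) = 1/(24 - 94) = 1/(-70) = -1/70)
36*(3*43) + l(209) = 36*(3*43) - 1/70 = 36*129 - 1/70 = 4644 - 1/70 = 325079/70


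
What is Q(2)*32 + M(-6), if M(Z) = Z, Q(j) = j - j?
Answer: -6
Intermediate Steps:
Q(j) = 0
Q(2)*32 + M(-6) = 0*32 - 6 = 0 - 6 = -6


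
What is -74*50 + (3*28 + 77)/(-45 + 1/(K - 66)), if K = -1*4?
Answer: -507390/137 ≈ -3703.6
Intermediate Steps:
K = -4
-74*50 + (3*28 + 77)/(-45 + 1/(K - 66)) = -74*50 + (3*28 + 77)/(-45 + 1/(-4 - 66)) = -3700 + (84 + 77)/(-45 + 1/(-70)) = -3700 + 161/(-45 - 1/70) = -3700 + 161/(-3151/70) = -3700 + 161*(-70/3151) = -3700 - 490/137 = -507390/137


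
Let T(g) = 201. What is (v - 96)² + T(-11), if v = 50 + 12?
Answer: 1357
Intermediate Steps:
v = 62
(v - 96)² + T(-11) = (62 - 96)² + 201 = (-34)² + 201 = 1156 + 201 = 1357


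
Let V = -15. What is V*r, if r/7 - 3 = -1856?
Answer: 194565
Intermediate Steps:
r = -12971 (r = 21 + 7*(-1856) = 21 - 12992 = -12971)
V*r = -15*(-12971) = 194565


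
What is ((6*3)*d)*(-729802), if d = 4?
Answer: -52545744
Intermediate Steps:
((6*3)*d)*(-729802) = ((6*3)*4)*(-729802) = (18*4)*(-729802) = 72*(-729802) = -52545744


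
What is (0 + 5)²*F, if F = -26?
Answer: -650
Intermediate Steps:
(0 + 5)²*F = (0 + 5)²*(-26) = 5²*(-26) = 25*(-26) = -650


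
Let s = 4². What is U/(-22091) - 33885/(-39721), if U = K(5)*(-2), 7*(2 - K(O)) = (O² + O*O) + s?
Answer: 5235743761/6142336277 ≈ 0.85240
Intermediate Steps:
s = 16
K(O) = -2/7 - 2*O²/7 (K(O) = 2 - ((O² + O*O) + 16)/7 = 2 - ((O² + O²) + 16)/7 = 2 - (2*O² + 16)/7 = 2 - (16 + 2*O²)/7 = 2 + (-16/7 - 2*O²/7) = -2/7 - 2*O²/7)
U = 104/7 (U = (-2/7 - 2/7*5²)*(-2) = (-2/7 - 2/7*25)*(-2) = (-2/7 - 50/7)*(-2) = -52/7*(-2) = 104/7 ≈ 14.857)
U/(-22091) - 33885/(-39721) = (104/7)/(-22091) - 33885/(-39721) = (104/7)*(-1/22091) - 33885*(-1/39721) = -104/154637 + 33885/39721 = 5235743761/6142336277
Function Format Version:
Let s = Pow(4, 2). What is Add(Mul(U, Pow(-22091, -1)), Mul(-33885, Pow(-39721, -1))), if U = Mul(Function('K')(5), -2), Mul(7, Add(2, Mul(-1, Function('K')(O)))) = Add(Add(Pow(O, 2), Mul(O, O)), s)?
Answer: Rational(5235743761, 6142336277) ≈ 0.85240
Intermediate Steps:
s = 16
Function('K')(O) = Add(Rational(-2, 7), Mul(Rational(-2, 7), Pow(O, 2))) (Function('K')(O) = Add(2, Mul(Rational(-1, 7), Add(Add(Pow(O, 2), Mul(O, O)), 16))) = Add(2, Mul(Rational(-1, 7), Add(Add(Pow(O, 2), Pow(O, 2)), 16))) = Add(2, Mul(Rational(-1, 7), Add(Mul(2, Pow(O, 2)), 16))) = Add(2, Mul(Rational(-1, 7), Add(16, Mul(2, Pow(O, 2))))) = Add(2, Add(Rational(-16, 7), Mul(Rational(-2, 7), Pow(O, 2)))) = Add(Rational(-2, 7), Mul(Rational(-2, 7), Pow(O, 2))))
U = Rational(104, 7) (U = Mul(Add(Rational(-2, 7), Mul(Rational(-2, 7), Pow(5, 2))), -2) = Mul(Add(Rational(-2, 7), Mul(Rational(-2, 7), 25)), -2) = Mul(Add(Rational(-2, 7), Rational(-50, 7)), -2) = Mul(Rational(-52, 7), -2) = Rational(104, 7) ≈ 14.857)
Add(Mul(U, Pow(-22091, -1)), Mul(-33885, Pow(-39721, -1))) = Add(Mul(Rational(104, 7), Pow(-22091, -1)), Mul(-33885, Pow(-39721, -1))) = Add(Mul(Rational(104, 7), Rational(-1, 22091)), Mul(-33885, Rational(-1, 39721))) = Add(Rational(-104, 154637), Rational(33885, 39721)) = Rational(5235743761, 6142336277)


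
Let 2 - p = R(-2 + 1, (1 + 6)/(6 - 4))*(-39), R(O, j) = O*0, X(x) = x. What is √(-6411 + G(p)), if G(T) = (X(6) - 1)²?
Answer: I*√6386 ≈ 79.912*I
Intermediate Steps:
R(O, j) = 0
p = 2 (p = 2 - 0*(-39) = 2 - 1*0 = 2 + 0 = 2)
G(T) = 25 (G(T) = (6 - 1)² = 5² = 25)
√(-6411 + G(p)) = √(-6411 + 25) = √(-6386) = I*√6386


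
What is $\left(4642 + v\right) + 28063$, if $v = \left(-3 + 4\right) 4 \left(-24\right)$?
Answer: $32609$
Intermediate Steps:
$v = -96$ ($v = 1 \left(-96\right) = -96$)
$\left(4642 + v\right) + 28063 = \left(4642 - 96\right) + 28063 = 4546 + 28063 = 32609$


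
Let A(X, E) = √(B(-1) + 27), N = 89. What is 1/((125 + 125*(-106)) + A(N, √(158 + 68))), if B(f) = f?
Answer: -13125/172265599 - √26/172265599 ≈ -7.6220e-5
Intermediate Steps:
A(X, E) = √26 (A(X, E) = √(-1 + 27) = √26)
1/((125 + 125*(-106)) + A(N, √(158 + 68))) = 1/((125 + 125*(-106)) + √26) = 1/((125 - 13250) + √26) = 1/(-13125 + √26)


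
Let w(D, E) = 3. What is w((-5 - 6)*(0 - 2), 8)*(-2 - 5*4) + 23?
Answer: -43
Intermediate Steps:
w((-5 - 6)*(0 - 2), 8)*(-2 - 5*4) + 23 = 3*(-2 - 5*4) + 23 = 3*(-2 - 20) + 23 = 3*(-22) + 23 = -66 + 23 = -43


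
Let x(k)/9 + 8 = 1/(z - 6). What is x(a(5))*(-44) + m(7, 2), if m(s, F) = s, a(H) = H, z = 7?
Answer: 2779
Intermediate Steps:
x(k) = -63 (x(k) = -72 + 9/(7 - 6) = -72 + 9/1 = -72 + 9*1 = -72 + 9 = -63)
x(a(5))*(-44) + m(7, 2) = -63*(-44) + 7 = 2772 + 7 = 2779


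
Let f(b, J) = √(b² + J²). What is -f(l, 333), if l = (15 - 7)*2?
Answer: -√111145 ≈ -333.38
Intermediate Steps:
l = 16 (l = 8*2 = 16)
f(b, J) = √(J² + b²)
-f(l, 333) = -√(333² + 16²) = -√(110889 + 256) = -√111145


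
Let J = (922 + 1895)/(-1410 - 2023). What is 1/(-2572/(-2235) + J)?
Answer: 7672755/2533681 ≈ 3.0283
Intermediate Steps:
J = -2817/3433 (J = 2817/(-3433) = 2817*(-1/3433) = -2817/3433 ≈ -0.82057)
1/(-2572/(-2235) + J) = 1/(-2572/(-2235) - 2817/3433) = 1/(-2572*(-1/2235) - 2817/3433) = 1/(2572/2235 - 2817/3433) = 1/(2533681/7672755) = 7672755/2533681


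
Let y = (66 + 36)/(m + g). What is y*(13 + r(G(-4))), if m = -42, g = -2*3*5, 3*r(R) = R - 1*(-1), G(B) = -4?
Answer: -17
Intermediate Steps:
r(R) = 1/3 + R/3 (r(R) = (R - 1*(-1))/3 = (R + 1)/3 = (1 + R)/3 = 1/3 + R/3)
g = -30 (g = -6*5 = -30)
y = -17/12 (y = (66 + 36)/(-42 - 30) = 102/(-72) = 102*(-1/72) = -17/12 ≈ -1.4167)
y*(13 + r(G(-4))) = -17*(13 + (1/3 + (1/3)*(-4)))/12 = -17*(13 + (1/3 - 4/3))/12 = -17*(13 - 1)/12 = -17/12*12 = -17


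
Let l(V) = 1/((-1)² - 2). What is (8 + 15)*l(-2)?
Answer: -23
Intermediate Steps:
l(V) = -1 (l(V) = 1/(1 - 2) = 1/(-1) = -1)
(8 + 15)*l(-2) = (8 + 15)*(-1) = 23*(-1) = -23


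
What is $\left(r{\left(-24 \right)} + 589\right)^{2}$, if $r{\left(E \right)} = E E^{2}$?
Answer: $175165225$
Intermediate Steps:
$r{\left(E \right)} = E^{3}$
$\left(r{\left(-24 \right)} + 589\right)^{2} = \left(\left(-24\right)^{3} + 589\right)^{2} = \left(-13824 + 589\right)^{2} = \left(-13235\right)^{2} = 175165225$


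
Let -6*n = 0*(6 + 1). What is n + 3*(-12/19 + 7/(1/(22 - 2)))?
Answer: 7944/19 ≈ 418.11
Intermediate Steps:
n = 0 (n = -0*(6 + 1) = -0*7 = -1/6*0 = 0)
n + 3*(-12/19 + 7/(1/(22 - 2))) = 0 + 3*(-12/19 + 7/(1/(22 - 2))) = 0 + 3*(-12*1/19 + 7/(1/20)) = 0 + 3*(-12/19 + 7/(1/20)) = 0 + 3*(-12/19 + 7*20) = 0 + 3*(-12/19 + 140) = 0 + 3*(2648/19) = 0 + 7944/19 = 7944/19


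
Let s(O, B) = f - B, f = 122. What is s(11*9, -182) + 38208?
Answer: 38512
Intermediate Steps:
s(O, B) = 122 - B
s(11*9, -182) + 38208 = (122 - 1*(-182)) + 38208 = (122 + 182) + 38208 = 304 + 38208 = 38512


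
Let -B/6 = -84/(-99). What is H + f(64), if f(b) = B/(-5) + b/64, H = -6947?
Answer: -381974/55 ≈ -6945.0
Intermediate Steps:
B = -56/11 (B = -(-504)/(-99) = -(-504)*(-1)/99 = -6*28/33 = -56/11 ≈ -5.0909)
f(b) = 56/55 + b/64 (f(b) = -56/11/(-5) + b/64 = -56/11*(-1/5) + b*(1/64) = 56/55 + b/64)
H + f(64) = -6947 + (56/55 + (1/64)*64) = -6947 + (56/55 + 1) = -6947 + 111/55 = -381974/55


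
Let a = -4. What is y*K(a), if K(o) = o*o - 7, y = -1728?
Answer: -15552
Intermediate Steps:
K(o) = -7 + o² (K(o) = o² - 7 = -7 + o²)
y*K(a) = -1728*(-7 + (-4)²) = -1728*(-7 + 16) = -1728*9 = -15552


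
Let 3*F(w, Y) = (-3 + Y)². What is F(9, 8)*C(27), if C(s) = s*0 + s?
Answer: 225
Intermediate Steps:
C(s) = s (C(s) = 0 + s = s)
F(w, Y) = (-3 + Y)²/3
F(9, 8)*C(27) = ((-3 + 8)²/3)*27 = ((⅓)*5²)*27 = ((⅓)*25)*27 = (25/3)*27 = 225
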